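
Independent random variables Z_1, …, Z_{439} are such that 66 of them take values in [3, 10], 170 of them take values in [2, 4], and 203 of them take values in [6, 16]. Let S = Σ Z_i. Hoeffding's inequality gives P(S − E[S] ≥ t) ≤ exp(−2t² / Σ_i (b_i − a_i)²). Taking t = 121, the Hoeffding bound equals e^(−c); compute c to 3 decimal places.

Σ(b_i − a_i)² = 66·7² + 170·2² + 203·10² = 24214.
c = 2t² / 24214 = 2·121² / 24214 = 1.2093.

1.209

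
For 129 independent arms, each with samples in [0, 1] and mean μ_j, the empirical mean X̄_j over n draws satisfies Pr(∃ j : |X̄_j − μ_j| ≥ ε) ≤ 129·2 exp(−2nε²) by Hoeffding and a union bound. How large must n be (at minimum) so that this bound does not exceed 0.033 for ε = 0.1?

Need 2·129·exp(−2nε²) ≤ 0.033, i.e. exp(−2nε²) ≤ 0.033/258.
So 2nε² ≥ ln(258/0.033) = 8.964207.
Hence n ≥ 8.964207/(2·0.1²) = 448.210.
The smallest integer n is 449.

449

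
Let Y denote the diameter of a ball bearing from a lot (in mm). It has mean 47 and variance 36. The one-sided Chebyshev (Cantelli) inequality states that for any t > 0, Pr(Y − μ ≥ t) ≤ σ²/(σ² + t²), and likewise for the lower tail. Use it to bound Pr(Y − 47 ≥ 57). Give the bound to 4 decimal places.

Here σ² = 36 and t = 57, so σ² + t² = 3285.
Cantelli's bound: 36/3285 = 0.0110.

0.0110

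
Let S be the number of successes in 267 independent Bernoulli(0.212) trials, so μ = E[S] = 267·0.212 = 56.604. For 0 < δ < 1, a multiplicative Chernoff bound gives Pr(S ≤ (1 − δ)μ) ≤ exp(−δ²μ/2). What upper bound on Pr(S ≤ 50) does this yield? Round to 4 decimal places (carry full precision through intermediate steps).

0.6803

Write 50 = (1 − δ)μ, so δ = 1 − 50/56.604 = 0.1166702…
Then the exponent is δ²μ/2 = (μ − 50)²/(2μ) = 0.385245.
Bound = exp(−0.385245) = 0.68028.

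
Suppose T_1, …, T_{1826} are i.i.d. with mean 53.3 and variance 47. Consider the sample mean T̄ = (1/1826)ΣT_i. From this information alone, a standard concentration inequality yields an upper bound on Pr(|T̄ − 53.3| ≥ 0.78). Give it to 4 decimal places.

With mean and variance of each term known, Chebyshev's inequality bounds the deviation of the sum (or sample mean).
Var(T̄) = Var(T_i)/n = 47/1826 = 0.025739.
Chebyshev: Pr(|T̄ − 53.3| ≥ 0.78) ≤ Var(T̄)/(0.78)² = 47/(1826·0.78²) = 0.0423.

0.0423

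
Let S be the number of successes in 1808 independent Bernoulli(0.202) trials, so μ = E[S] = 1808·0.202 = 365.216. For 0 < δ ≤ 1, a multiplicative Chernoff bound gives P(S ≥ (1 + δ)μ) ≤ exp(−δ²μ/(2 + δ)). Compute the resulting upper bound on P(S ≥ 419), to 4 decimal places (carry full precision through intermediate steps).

0.0250

Write 419 = (1 + δ)μ, so δ = 419/365.216 − 1 = 0.1472663…
Then the exponent is δ²μ/(2 + δ) = (419 − μ)² / (μ·(2 + δ)) = 3.688676.
Bound = exp(−3.688676) = 0.02501.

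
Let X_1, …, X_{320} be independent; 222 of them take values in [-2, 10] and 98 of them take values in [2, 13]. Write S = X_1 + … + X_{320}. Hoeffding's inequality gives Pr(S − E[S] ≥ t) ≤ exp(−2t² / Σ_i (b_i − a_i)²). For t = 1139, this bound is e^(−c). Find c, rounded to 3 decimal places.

Σ(b_i − a_i)² = 222·12² + 98·11² = 43826.
c = 2t² / 43826 = 2·1139² / 43826 = 59.2033.

59.203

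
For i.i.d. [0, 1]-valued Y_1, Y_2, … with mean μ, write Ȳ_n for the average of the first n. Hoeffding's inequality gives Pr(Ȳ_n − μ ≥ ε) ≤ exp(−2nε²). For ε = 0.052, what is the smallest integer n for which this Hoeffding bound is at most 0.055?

Require exp(−2nε²) ≤ 0.055, i.e. 2nε² ≥ ln(1/0.055) = 2.900422.
So n ≥ 2.900422 / (2·0.052²) = 536.321.
The smallest integer n is 537.

537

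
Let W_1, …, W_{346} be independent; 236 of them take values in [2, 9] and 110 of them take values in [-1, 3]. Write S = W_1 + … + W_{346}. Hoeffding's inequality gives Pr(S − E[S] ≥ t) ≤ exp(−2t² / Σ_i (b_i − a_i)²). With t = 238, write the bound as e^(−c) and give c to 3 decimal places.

8.503

Σ(b_i − a_i)² = 236·7² + 110·4² = 13324.
c = 2t² / 13324 = 2·238² / 13324 = 8.5026.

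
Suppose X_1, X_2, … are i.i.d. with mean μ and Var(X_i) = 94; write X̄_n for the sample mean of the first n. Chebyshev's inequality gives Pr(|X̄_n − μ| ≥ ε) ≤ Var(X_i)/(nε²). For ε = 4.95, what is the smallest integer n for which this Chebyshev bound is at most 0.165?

Require 94/(n·4.95²) ≤ 0.165, i.e. n ≥ 94/(0.165·4.95²) = 23.251.
The smallest integer n is 24.

24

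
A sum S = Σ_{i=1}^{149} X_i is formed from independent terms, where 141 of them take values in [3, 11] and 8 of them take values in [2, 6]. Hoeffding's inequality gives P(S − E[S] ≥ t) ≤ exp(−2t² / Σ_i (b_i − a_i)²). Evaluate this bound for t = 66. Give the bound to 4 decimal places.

Σ(b_i − a_i)² = 141·8² + 8·4² = 9152.
Exponent = 2·66² / 9152 = 0.95192.
Bound = exp(−0.95192) = 0.38600.

0.3860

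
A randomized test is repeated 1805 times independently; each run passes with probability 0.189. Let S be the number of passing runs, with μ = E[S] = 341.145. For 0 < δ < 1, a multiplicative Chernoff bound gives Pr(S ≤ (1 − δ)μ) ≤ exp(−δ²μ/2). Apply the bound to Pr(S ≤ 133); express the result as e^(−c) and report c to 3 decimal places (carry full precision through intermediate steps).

63.498

Write 133 = (1 − δ)μ, so δ = 1 − 133/341.145 = 0.6101365…
Then the exponent is δ²μ/2 = (μ − 133)²/(2μ) = 63.498426.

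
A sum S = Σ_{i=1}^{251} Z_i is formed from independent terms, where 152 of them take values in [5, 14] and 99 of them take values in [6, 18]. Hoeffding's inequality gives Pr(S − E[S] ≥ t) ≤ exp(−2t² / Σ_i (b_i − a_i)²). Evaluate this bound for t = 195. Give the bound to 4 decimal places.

Σ(b_i − a_i)² = 152·9² + 99·12² = 26568.
Exponent = 2·195² / 26568 = 2.86247.
Bound = exp(−2.86247) = 0.05713.

0.0571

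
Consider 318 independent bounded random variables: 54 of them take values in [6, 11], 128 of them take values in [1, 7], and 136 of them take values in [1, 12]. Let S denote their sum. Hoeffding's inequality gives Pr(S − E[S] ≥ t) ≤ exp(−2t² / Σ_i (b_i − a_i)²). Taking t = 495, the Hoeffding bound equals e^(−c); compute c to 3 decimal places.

Σ(b_i − a_i)² = 54·5² + 128·6² + 136·11² = 22414.
c = 2t² / 22414 = 2·495² / 22414 = 21.8636.

21.864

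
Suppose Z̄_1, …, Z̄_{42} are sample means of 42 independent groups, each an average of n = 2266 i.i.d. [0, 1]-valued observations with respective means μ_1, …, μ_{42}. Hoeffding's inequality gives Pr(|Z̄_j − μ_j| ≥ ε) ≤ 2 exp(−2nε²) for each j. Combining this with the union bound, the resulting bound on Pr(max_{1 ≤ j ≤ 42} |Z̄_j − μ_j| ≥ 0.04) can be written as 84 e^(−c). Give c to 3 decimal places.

7.251

Union bound over the 42 events: Pr(max_{1 ≤ j ≤ 42} |Z̄_j − μ_j| ≥ 0.04) ≤ 42·2·exp(−2nε²) = 84 exp(−2·2266·0.04²).
So c = 2·2266·0.04² = 7.2512.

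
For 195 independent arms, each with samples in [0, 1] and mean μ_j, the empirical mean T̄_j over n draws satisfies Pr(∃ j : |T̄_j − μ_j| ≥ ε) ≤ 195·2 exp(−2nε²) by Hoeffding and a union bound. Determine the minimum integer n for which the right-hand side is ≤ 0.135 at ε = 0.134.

Need 2·195·exp(−2nε²) ≤ 0.135, i.e. exp(−2nε²) ≤ 0.135/390.
So 2nε² ≥ ln(390/0.135) = 7.968627.
Hence n ≥ 7.968627/(2·0.134²) = 221.893.
The smallest integer n is 222.

222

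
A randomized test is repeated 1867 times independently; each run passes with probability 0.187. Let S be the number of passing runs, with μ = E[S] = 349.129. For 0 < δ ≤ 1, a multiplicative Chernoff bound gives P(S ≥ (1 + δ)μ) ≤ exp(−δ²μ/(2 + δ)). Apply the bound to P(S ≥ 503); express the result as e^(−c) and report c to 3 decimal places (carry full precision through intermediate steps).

Write 503 = (1 + δ)μ, so δ = 503/349.129 − 1 = 0.4407282…
Then the exponent is δ²μ/(2 + δ) = (503 − μ)² / (μ·(2 + δ)) = 27.784860.

27.785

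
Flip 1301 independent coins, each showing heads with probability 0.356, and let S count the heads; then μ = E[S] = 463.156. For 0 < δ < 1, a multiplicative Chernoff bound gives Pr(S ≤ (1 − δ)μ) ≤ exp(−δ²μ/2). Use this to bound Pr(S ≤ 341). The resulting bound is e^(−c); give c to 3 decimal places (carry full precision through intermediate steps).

16.109

Write 341 = (1 − δ)μ, so δ = 1 − 341/463.156 = 0.263747…
Then the exponent is δ²μ/2 = (μ − 341)²/(2μ) = 16.109139.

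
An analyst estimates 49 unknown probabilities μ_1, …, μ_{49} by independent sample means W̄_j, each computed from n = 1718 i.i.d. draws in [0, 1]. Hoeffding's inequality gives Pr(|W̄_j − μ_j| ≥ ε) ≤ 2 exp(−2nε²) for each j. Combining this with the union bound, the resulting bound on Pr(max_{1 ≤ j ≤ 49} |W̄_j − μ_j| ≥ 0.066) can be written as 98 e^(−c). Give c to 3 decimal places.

14.967

Union bound over the 49 events: Pr(max_{1 ≤ j ≤ 49} |W̄_j − μ_j| ≥ 0.066) ≤ 49·2·exp(−2nε²) = 98 exp(−2·1718·0.066²).
So c = 2·1718·0.066² = 14.9672.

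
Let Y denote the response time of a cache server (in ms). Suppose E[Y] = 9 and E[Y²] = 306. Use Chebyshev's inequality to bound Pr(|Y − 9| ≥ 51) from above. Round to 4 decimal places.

0.0865

Var(Y) = E[Y²] − (E[Y])² = 306 − 81 = 225.
Chebyshev's inequality: Pr(|Y − μ| ≥ t) ≤ Var(Y)/t² = 225/2601 = 0.0865.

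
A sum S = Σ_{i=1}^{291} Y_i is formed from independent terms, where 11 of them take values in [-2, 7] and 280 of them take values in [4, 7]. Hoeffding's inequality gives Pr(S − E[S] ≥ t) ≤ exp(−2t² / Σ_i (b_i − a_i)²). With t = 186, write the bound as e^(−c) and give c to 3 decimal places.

Σ(b_i − a_i)² = 11·9² + 280·3² = 3411.
c = 2t² / 3411 = 2·186² / 3411 = 20.2850.

20.285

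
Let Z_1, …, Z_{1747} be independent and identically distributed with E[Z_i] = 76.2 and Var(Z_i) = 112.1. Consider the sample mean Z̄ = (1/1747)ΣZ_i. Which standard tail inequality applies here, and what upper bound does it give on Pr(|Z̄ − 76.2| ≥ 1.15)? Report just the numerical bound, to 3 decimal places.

0.049

With mean and variance of each term known, Chebyshev's inequality bounds the deviation of the sum (or sample mean).
Var(Z̄) = Var(Z_i)/n = 112.1/1747 = 0.064167.
Chebyshev: Pr(|Z̄ − 76.2| ≥ 1.15) ≤ Var(Z̄)/(1.15)² = 112.1/(1747·1.15²) = 0.0485.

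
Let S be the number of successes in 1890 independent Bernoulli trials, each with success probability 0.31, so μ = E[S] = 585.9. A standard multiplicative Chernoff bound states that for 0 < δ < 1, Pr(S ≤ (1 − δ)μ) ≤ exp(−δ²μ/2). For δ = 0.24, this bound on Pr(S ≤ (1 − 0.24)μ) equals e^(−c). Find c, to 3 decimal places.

16.874

c = δ²μ/2 = 0.24²·585.9/2 = 16.8739.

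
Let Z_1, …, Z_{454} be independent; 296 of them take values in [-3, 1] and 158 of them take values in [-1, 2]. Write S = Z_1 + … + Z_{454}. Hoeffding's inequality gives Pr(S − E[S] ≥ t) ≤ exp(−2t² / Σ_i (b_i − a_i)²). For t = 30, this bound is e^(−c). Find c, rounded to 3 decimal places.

0.292

Σ(b_i − a_i)² = 296·4² + 158·3² = 6158.
c = 2t² / 6158 = 2·30² / 6158 = 0.2923.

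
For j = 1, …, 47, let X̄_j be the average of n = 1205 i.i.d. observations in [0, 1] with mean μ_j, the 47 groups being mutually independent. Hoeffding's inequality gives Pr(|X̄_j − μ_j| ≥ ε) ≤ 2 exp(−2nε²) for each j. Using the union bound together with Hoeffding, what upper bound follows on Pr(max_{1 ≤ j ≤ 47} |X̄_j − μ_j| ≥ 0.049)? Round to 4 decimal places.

0.2885

Per-experiment Hoeffding bound: 2·exp(−2·1205·0.049²) = 2·exp(−5.78641) = 0.006138.
Union bound over 47 events: 47·0.006138 = 0.28848.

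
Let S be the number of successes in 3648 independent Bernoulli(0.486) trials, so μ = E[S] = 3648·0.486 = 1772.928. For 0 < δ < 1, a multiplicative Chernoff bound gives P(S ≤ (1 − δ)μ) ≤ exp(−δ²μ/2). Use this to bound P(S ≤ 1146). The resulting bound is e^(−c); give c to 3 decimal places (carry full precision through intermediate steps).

Write 1146 = (1 − δ)μ, so δ = 1 − 1146/1772.928 = 0.3536117…
Then the exponent is δ²μ/2 = (μ − 1146)²/(2μ) = 110.844523.

110.845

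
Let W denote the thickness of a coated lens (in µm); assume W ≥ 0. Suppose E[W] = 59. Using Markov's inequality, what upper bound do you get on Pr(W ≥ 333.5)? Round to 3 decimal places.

Markov's inequality: for a non-negative random variable, Pr(W ≥ a) ≤ E[W]/a.
Here E[W] = 59 and a = 333.5, so the bound is 59/333.5 = 0.1769.

0.177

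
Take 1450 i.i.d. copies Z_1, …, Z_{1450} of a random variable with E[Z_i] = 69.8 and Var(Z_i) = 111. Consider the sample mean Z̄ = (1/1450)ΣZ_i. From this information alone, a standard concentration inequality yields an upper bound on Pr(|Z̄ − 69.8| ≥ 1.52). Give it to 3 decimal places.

0.033

With mean and variance of each term known, Chebyshev's inequality bounds the deviation of the sum (or sample mean).
Var(Z̄) = Var(Z_i)/n = 111/1450 = 0.076552.
Chebyshev: Pr(|Z̄ − 69.8| ≥ 1.52) ≤ Var(Z̄)/(1.52)² = 111/(1450·1.52²) = 0.0331.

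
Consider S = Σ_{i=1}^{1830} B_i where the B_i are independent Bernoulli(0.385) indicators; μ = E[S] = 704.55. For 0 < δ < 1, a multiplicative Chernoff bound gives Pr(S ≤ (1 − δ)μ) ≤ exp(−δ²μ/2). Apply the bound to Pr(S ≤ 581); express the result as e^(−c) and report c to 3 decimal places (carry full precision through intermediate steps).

10.833

Write 581 = (1 − δ)μ, so δ = 1 − 581/704.55 = 0.1753602…
Then the exponent is δ²μ/2 = (μ − 581)²/(2μ) = 10.832874.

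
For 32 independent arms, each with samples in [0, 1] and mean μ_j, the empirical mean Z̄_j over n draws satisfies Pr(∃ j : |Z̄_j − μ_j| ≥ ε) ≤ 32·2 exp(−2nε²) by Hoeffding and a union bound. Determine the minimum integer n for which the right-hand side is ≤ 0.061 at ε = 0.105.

Need 2·32·exp(−2nε²) ≤ 0.061, i.e. exp(−2nε²) ≤ 0.061/64.
So 2nε² ≥ ln(64/0.061) = 6.955764.
Hence n ≥ 6.955764/(2·0.105²) = 315.454.
The smallest integer n is 316.

316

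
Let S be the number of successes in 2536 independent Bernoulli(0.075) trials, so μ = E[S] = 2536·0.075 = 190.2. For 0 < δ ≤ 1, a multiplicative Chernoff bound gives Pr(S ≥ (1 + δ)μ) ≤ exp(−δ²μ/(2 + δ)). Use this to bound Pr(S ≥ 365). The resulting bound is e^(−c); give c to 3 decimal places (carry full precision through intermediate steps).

55.034

Write 365 = (1 + δ)μ, so δ = 365/190.2 − 1 = 0.9190326…
Then the exponent is δ²μ/(2 + δ) = (365 − μ)² / (μ·(2 + δ)) = 55.034294.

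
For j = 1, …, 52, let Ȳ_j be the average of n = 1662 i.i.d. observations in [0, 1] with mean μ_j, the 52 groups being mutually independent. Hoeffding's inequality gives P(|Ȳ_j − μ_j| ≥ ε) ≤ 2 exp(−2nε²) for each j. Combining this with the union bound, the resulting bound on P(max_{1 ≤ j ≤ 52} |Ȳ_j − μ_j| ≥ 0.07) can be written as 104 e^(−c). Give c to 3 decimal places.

Union bound over the 52 events: P(max_{1 ≤ j ≤ 52} |Ȳ_j − μ_j| ≥ 0.07) ≤ 52·2·exp(−2nε²) = 104 exp(−2·1662·0.07²).
So c = 2·1662·0.07² = 16.2876.

16.288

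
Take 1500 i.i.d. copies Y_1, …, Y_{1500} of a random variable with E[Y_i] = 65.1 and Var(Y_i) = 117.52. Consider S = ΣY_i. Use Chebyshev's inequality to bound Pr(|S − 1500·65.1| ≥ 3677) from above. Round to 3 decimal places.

Var(S) = n·Var(Y_i) = 1500·117.52 = 176280.
Chebyshev: Pr(|S − 1500·65.1| ≥ 3677) ≤ Var(S)/3677² = 176280/13520329 = 0.0130.

0.013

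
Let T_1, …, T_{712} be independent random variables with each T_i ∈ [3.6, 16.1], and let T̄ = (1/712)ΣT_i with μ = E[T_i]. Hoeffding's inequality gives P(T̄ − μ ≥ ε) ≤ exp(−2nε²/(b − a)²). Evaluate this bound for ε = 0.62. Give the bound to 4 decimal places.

Exponent: 2nε²/(b − a)² = 2·712·0.62² / 12.5² = 3.50327.
Bound = exp(−3.50327) = 0.03010.

0.0301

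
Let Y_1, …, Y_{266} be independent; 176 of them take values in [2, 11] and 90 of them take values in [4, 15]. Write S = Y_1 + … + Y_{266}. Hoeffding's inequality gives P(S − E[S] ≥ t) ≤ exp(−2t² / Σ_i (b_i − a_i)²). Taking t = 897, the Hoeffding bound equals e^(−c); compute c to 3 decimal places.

63.995

Σ(b_i − a_i)² = 176·9² + 90·11² = 25146.
c = 2t² / 25146 = 2·897² / 25146 = 63.9950.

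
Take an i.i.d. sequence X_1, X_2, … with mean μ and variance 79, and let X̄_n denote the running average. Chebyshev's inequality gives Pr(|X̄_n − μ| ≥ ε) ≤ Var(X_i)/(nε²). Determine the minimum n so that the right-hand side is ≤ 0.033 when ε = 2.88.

Require 79/(n·2.88²) ≤ 0.033, i.e. n ≥ 79/(0.033·2.88²) = 288.621.
The smallest integer n is 289.

289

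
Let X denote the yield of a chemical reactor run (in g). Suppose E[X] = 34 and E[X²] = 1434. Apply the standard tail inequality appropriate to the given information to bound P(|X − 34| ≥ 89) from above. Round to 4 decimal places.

The first two moments determine the variance, so Chebyshev's inequality is the sharpest standard bound available.
Var(X) = E[X²] − (E[X])² = 1434 − 1156 = 278.
Chebyshev's inequality: P(|X − μ| ≥ t) ≤ Var(X)/t² = 278/7921 = 0.0351.

0.0351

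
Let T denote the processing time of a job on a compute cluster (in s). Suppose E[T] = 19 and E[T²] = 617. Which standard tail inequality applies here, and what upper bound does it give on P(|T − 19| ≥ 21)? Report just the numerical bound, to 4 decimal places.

0.5805

The first two moments determine the variance, so Chebyshev's inequality is the sharpest standard bound available.
Var(T) = E[T²] − (E[T])² = 617 − 361 = 256.
Chebyshev's inequality: P(|T − μ| ≥ t) ≤ Var(T)/t² = 256/441 = 0.5805.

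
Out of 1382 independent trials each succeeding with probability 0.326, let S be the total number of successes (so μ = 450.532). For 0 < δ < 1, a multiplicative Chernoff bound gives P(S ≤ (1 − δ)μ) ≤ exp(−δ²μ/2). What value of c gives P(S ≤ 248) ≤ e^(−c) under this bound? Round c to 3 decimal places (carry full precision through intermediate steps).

Write 248 = (1 − δ)μ, so δ = 1 − 248/450.532 = 0.4495397…
Then the exponent is δ²μ/2 = (μ − 248)²/(2μ) = 45.523083.

45.523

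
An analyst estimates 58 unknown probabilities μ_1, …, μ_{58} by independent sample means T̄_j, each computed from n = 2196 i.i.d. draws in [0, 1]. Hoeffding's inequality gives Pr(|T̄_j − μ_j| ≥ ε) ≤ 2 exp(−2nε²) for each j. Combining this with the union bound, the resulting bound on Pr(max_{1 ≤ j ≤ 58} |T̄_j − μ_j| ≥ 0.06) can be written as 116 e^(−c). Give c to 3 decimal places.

15.811

Union bound over the 58 events: Pr(max_{1 ≤ j ≤ 58} |T̄_j − μ_j| ≥ 0.06) ≤ 58·2·exp(−2nε²) = 116 exp(−2·2196·0.06²).
So c = 2·2196·0.06² = 15.8112.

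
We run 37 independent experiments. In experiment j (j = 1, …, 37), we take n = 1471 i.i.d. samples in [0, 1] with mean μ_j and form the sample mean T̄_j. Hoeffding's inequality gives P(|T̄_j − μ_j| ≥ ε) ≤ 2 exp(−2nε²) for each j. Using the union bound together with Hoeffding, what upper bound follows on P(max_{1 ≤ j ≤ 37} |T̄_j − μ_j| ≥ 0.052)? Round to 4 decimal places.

Per-experiment Hoeffding bound: 2·exp(−2·1471·0.052²) = 2·exp(−7.95517) = 0.00070169.
Union bound over 37 events: 37·0.00070169 = 0.02596.

0.0260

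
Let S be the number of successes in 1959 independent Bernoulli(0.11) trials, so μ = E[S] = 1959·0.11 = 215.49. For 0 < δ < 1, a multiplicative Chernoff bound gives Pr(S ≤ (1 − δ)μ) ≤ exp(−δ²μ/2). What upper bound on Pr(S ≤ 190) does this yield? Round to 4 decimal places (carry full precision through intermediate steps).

0.2214

Write 190 = (1 − δ)μ, so δ = 1 − 190/215.49 = 0.1182886…
Then the exponent is δ²μ/2 = (μ − 190)²/(2μ) = 1.507588.
Bound = exp(−1.507588) = 0.22144.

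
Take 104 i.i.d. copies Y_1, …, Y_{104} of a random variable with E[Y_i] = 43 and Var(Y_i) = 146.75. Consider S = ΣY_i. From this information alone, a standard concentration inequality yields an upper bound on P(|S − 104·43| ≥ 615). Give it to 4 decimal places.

0.0404

With mean and variance of each term known, Chebyshev's inequality bounds the deviation of the sum (or sample mean).
Var(S) = n·Var(Y_i) = 104·146.75 = 15262.
Chebyshev: P(|S − 104·43| ≥ 615) ≤ Var(S)/615² = 15262/378225 = 0.0404.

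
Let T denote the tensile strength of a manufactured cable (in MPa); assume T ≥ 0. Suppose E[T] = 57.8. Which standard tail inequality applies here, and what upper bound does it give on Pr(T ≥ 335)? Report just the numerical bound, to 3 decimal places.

0.173

Only the mean of a non-negative variable is known, so Markov's inequality is the applicable tail bound.
Markov's inequality: for a non-negative random variable, Pr(T ≥ a) ≤ E[T]/a.
Here E[T] = 57.8 and a = 335, so the bound is 57.8/335 = 0.1725.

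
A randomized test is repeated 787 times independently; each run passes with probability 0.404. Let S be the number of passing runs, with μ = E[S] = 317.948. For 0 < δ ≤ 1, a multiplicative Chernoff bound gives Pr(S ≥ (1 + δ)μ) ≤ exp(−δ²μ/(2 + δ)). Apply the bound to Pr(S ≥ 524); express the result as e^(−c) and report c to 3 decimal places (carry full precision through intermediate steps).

Write 524 = (1 + δ)μ, so δ = 524/317.948 − 1 = 0.6480682…
Then the exponent is δ²μ/(2 + δ) = (524 − μ)² / (μ·(2 + δ)) = 50.427612.

50.428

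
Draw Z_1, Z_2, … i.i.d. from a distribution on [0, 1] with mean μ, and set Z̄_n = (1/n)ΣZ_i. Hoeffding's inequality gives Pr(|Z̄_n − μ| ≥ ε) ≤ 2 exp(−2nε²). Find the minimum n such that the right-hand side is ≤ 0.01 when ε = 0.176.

86

Require 2·exp(−2nε²) ≤ 0.01, i.e. 2nε² ≥ ln(2/0.01) = 5.298317.
So n ≥ 5.298317 / (2·0.176²) = 85.523.
The smallest integer n is 86.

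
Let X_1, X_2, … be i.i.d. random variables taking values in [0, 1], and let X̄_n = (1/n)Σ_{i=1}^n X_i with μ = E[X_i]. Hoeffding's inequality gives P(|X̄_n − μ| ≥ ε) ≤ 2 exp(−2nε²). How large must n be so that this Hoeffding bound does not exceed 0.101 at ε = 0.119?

106

Require 2·exp(−2nε²) ≤ 0.101, i.e. 2nε² ≥ ln(2/0.101) = 2.985782.
So n ≥ 2.985782 / (2·0.119²) = 105.423.
The smallest integer n is 106.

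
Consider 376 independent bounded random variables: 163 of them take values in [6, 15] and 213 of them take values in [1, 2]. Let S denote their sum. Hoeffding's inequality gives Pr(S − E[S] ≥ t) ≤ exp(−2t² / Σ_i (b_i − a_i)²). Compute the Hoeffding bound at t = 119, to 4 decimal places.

0.1211

Σ(b_i − a_i)² = 163·9² + 213·1² = 13416.
Exponent = 2·119² / 13416 = 2.11106.
Bound = exp(−2.11106) = 0.12111.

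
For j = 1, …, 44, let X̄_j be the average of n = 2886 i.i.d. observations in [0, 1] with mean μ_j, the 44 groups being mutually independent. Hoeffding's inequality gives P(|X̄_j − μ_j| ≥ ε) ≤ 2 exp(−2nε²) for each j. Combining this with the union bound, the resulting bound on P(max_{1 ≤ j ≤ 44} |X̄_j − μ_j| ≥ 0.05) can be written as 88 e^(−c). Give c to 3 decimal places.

Union bound over the 44 events: P(max_{1 ≤ j ≤ 44} |X̄_j − μ_j| ≥ 0.05) ≤ 44·2·exp(−2nε²) = 88 exp(−2·2886·0.05²).
So c = 2·2886·0.05² = 14.4300.

14.430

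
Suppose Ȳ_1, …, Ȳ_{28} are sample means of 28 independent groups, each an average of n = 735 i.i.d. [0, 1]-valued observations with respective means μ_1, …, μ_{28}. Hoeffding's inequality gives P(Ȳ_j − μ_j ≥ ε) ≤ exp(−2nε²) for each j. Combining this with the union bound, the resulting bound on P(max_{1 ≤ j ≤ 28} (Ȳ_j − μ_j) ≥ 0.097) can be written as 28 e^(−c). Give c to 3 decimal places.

Union bound over the 28 events: P(max_{1 ≤ j ≤ 28} (Ȳ_j − μ_j) ≥ 0.097) ≤ 28·exp(−2nε²) = 28 exp(−2·735·0.097²).
So c = 2·735·0.097² = 13.8312.

13.831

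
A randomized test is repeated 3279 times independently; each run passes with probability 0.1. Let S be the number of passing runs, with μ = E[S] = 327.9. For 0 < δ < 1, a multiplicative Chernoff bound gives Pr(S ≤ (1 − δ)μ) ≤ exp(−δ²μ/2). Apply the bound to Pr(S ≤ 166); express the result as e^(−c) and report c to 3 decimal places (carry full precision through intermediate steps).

39.969

Write 166 = (1 − δ)μ, so δ = 1 − 166/327.9 = 0.4937481…
Then the exponent is δ²μ/2 = (μ − 166)²/(2μ) = 39.968908.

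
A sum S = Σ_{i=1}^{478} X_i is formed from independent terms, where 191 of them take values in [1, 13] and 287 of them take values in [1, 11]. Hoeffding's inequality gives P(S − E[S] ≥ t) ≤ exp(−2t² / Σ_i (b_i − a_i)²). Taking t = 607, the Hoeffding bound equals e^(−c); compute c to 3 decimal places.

13.111

Σ(b_i − a_i)² = 191·12² + 287·10² = 56204.
c = 2t² / 56204 = 2·607² / 56204 = 13.1111.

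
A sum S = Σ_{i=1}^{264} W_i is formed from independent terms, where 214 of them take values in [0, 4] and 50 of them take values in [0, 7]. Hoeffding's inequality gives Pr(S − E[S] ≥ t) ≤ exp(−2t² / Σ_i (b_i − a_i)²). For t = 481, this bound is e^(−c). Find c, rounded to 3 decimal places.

78.775

Σ(b_i − a_i)² = 214·4² + 50·7² = 5874.
c = 2t² / 5874 = 2·481² / 5874 = 78.7746.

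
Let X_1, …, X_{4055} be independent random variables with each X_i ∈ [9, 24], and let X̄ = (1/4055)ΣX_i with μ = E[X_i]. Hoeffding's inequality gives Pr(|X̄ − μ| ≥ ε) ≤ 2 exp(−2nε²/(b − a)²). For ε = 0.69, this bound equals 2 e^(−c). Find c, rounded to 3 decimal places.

c = 2nε²/(b − a)² = 2·4055·0.69² / 15² = 17.1608.

17.161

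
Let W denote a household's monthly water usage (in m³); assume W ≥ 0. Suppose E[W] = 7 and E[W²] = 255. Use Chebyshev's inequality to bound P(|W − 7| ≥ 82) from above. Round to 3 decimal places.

0.031

Var(W) = E[W²] − (E[W])² = 255 − 49 = 206.
Chebyshev's inequality: P(|W − μ| ≥ t) ≤ Var(W)/t² = 206/6724 = 0.0306.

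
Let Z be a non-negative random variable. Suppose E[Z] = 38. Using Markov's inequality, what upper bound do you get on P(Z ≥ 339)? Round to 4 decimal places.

Markov's inequality: for a non-negative random variable, P(Z ≥ a) ≤ E[Z]/a.
Here E[Z] = 38 and a = 339, so the bound is 38/339 = 0.1121.

0.1121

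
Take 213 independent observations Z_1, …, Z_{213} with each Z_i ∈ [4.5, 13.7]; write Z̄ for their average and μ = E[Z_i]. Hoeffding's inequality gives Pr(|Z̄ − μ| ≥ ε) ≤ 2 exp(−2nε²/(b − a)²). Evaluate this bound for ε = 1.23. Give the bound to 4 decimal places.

0.0010

Exponent: 2nε²/(b − a)² = 2·213·1.23² / 9.2² = 7.61455.
Bound = 2·exp(−7.61455) = 0.00099.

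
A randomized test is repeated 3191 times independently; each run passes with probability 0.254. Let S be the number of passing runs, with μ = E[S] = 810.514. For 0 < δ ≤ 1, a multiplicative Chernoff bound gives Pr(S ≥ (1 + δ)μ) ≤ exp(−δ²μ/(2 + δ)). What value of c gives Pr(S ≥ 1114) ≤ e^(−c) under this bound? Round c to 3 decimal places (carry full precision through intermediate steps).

Write 1114 = (1 + δ)μ, so δ = 1114/810.514 − 1 = 0.3744365…
Then the exponent is δ²μ/(2 + δ) = (1114 − μ)² / (μ·(2 + δ)) = 47.858188.

47.858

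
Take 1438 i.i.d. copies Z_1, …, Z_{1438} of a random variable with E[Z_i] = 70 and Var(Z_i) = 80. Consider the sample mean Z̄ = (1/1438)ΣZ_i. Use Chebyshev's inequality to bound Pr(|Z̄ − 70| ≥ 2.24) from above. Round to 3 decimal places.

Var(Z̄) = Var(Z_i)/n = 80/1438 = 0.055633.
Chebyshev: Pr(|Z̄ − 70| ≥ 2.24) ≤ Var(Z̄)/(2.24)² = 80/(1438·2.24²) = 0.0111.

0.011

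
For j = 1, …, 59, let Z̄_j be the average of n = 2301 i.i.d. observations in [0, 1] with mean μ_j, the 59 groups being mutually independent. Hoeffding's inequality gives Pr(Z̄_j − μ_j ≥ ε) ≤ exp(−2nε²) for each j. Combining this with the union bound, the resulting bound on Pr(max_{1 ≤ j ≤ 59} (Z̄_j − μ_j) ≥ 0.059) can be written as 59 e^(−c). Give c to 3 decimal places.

16.020

Union bound over the 59 events: Pr(max_{1 ≤ j ≤ 59} (Z̄_j − μ_j) ≥ 0.059) ≤ 59·exp(−2nε²) = 59 exp(−2·2301·0.059²).
So c = 2·2301·0.059² = 16.0196.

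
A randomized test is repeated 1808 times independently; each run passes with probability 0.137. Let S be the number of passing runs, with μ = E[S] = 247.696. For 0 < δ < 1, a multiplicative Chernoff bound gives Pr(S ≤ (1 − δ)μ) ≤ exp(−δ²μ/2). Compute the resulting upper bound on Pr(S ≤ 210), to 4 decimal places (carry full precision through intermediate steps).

0.0568

Write 210 = (1 − δ)μ, so δ = 1 − 210/247.696 = 0.1521866…
Then the exponent is δ²μ/2 = (μ − 210)²/(2μ) = 2.868412.
Bound = exp(−2.868412) = 0.05679.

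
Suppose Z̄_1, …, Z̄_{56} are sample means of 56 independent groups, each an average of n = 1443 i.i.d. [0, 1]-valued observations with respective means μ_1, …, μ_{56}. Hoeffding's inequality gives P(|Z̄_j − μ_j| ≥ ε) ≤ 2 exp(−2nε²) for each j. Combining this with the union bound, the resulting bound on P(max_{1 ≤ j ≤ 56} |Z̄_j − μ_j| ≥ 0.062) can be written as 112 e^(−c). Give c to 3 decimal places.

11.094

Union bound over the 56 events: P(max_{1 ≤ j ≤ 56} |Z̄_j − μ_j| ≥ 0.062) ≤ 56·2·exp(−2nε²) = 112 exp(−2·1443·0.062²).
So c = 2·1443·0.062² = 11.0938.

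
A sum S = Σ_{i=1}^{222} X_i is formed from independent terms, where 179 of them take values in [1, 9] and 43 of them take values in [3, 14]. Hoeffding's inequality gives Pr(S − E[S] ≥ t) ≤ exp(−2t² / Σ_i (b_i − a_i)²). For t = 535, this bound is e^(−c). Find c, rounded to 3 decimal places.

34.363

Σ(b_i − a_i)² = 179·8² + 43·11² = 16659.
c = 2t² / 16659 = 2·535² / 16659 = 34.3628.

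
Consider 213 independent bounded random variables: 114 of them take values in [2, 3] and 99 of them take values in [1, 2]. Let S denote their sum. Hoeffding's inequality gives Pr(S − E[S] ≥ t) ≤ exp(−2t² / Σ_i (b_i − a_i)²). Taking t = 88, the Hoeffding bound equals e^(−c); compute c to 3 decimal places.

Σ(b_i − a_i)² = 114·1² + 99·1² = 213.
c = 2t² / 213 = 2·88² / 213 = 72.7136.

72.714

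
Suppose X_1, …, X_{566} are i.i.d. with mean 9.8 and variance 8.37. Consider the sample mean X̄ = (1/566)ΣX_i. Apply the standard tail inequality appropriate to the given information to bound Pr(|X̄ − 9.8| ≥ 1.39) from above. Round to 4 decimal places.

With mean and variance of each term known, Chebyshev's inequality bounds the deviation of the sum (or sample mean).
Var(X̄) = Var(X_i)/n = 8.37/566 = 0.014788.
Chebyshev: Pr(|X̄ − 9.8| ≥ 1.39) ≤ Var(X̄)/(1.39)² = 8.37/(566·1.39²) = 0.0077.

0.0077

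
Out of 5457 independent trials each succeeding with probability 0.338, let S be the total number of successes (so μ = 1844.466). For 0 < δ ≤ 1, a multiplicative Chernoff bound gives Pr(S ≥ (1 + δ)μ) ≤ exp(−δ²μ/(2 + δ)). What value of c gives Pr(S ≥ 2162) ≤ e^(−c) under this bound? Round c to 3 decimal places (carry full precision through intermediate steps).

25.166

Write 2162 = (1 + δ)μ, so δ = 2162/1844.466 − 1 = 0.172155…
Then the exponent is δ²μ/(2 + δ) = (2162 − μ)² / (μ·(2 + δ)) = 25.166279.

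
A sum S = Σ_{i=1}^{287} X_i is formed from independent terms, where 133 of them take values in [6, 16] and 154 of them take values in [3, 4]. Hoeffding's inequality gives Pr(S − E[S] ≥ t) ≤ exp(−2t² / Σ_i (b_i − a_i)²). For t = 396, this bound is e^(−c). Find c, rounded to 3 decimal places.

Σ(b_i − a_i)² = 133·10² + 154·1² = 13454.
c = 2t² / 13454 = 2·396² / 13454 = 23.3114.

23.311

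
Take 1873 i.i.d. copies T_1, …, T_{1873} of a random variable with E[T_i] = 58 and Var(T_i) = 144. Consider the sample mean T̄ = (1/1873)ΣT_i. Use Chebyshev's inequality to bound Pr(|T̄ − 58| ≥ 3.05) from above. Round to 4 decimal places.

Var(T̄) = Var(T_i)/n = 144/1873 = 0.076882.
Chebyshev: Pr(|T̄ − 58| ≥ 3.05) ≤ Var(T̄)/(3.05)² = 144/(1873·3.05²) = 0.0083.

0.0083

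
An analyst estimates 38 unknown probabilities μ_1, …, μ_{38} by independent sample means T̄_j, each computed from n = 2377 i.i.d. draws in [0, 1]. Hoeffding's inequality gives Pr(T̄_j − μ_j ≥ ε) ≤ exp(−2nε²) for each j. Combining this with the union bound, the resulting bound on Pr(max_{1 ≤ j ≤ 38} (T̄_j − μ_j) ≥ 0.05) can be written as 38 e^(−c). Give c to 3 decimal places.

11.885

Union bound over the 38 events: Pr(max_{1 ≤ j ≤ 38} (T̄_j − μ_j) ≥ 0.05) ≤ 38·exp(−2nε²) = 38 exp(−2·2377·0.05²).
So c = 2·2377·0.05² = 11.8850.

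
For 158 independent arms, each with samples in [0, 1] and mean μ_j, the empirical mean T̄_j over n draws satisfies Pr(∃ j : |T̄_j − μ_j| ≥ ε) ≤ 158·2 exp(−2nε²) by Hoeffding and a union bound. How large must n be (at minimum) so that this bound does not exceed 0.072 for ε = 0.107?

367

Need 2·158·exp(−2nε²) ≤ 0.072, i.e. exp(−2nε²) ≤ 0.072/316.
So 2nε² ≥ ln(316/0.072) = 8.386831.
Hence n ≥ 8.386831/(2·0.107²) = 366.269.
The smallest integer n is 367.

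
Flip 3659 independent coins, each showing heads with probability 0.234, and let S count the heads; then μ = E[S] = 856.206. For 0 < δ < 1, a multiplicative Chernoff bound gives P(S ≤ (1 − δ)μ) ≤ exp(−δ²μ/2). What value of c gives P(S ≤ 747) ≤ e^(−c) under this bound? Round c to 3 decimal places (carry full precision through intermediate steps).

6.964

Write 747 = (1 − δ)μ, so δ = 1 − 747/856.206 = 0.1275464…
Then the exponent is δ²μ/2 = (μ − 747)²/(2μ) = 6.964417.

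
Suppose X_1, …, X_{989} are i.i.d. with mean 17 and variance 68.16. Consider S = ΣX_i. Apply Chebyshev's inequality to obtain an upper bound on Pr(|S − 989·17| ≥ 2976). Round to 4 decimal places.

0.0076

Var(S) = n·Var(X_i) = 989·68.16 = 67410.24.
Chebyshev: Pr(|S − 989·17| ≥ 2976) ≤ Var(S)/2976² = 67410.24/8856576 = 0.0076.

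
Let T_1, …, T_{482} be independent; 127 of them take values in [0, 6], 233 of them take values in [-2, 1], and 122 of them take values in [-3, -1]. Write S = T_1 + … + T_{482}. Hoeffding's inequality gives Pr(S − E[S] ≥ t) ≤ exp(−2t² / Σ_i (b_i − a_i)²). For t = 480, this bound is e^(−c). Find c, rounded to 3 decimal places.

Σ(b_i − a_i)² = 127·6² + 233·3² + 122·2² = 7157.
c = 2t² / 7157 = 2·480² / 7157 = 64.3845.

64.385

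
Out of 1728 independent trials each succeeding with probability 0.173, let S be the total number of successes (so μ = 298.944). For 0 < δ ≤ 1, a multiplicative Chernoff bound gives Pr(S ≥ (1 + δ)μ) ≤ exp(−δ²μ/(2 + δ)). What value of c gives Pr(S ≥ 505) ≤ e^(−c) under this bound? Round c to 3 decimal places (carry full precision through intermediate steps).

Write 505 = (1 + δ)μ, so δ = 505/298.944 − 1 = 0.6892796…
Then the exponent is δ²μ/(2 + δ) = (505 − μ)² / (μ·(2 + δ)) = 52.813473.

52.813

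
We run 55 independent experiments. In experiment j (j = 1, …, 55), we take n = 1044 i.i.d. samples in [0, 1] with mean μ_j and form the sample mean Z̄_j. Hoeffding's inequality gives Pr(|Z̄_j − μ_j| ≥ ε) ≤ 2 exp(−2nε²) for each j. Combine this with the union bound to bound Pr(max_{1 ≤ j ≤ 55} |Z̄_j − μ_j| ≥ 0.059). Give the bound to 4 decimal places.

Per-experiment Hoeffding bound: 2·exp(−2·1044·0.059²) = 2·exp(−7.26833) = 0.0013946.
Union bound over 55 events: 55·0.0013946 = 0.07670.

0.0767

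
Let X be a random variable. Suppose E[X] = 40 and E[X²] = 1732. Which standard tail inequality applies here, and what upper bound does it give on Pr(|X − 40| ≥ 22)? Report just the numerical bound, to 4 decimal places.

The first two moments determine the variance, so Chebyshev's inequality is the sharpest standard bound available.
Var(X) = E[X²] − (E[X])² = 1732 − 1600 = 132.
Chebyshev's inequality: Pr(|X − μ| ≥ t) ≤ Var(X)/t² = 132/484 = 0.2727.

0.2727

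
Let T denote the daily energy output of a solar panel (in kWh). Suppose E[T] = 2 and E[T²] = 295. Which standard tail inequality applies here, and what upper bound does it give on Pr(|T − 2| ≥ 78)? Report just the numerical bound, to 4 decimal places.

0.0478

The first two moments determine the variance, so Chebyshev's inequality is the sharpest standard bound available.
Var(T) = E[T²] − (E[T])² = 295 − 4 = 291.
Chebyshev's inequality: Pr(|T − μ| ≥ t) ≤ Var(T)/t² = 291/6084 = 0.0478.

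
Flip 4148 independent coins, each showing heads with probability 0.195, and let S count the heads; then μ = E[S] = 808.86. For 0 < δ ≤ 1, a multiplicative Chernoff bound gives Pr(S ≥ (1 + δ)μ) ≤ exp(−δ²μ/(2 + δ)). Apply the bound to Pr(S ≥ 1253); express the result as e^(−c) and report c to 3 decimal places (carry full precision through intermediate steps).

Write 1253 = (1 + δ)μ, so δ = 1253/808.86 − 1 = 0.5490938…
Then the exponent is δ²μ/(2 + δ) = (1253 − μ)² / (μ·(2 + δ)) = 95.671064.

95.671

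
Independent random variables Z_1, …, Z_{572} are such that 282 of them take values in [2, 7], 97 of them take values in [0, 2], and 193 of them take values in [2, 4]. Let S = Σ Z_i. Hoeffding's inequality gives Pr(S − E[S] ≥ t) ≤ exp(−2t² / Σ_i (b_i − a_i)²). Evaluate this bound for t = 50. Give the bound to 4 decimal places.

0.5439

Σ(b_i − a_i)² = 282·5² + 97·2² + 193·2² = 8210.
Exponent = 2·50² / 8210 = 0.60901.
Bound = exp(−0.60901) = 0.54389.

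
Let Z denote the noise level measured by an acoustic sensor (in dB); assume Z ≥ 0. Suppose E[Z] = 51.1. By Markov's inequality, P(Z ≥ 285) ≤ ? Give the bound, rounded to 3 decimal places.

0.179

Markov's inequality: for a non-negative random variable, P(Z ≥ a) ≤ E[Z]/a.
Here E[Z] = 51.1 and a = 285, so the bound is 51.1/285 = 0.1793.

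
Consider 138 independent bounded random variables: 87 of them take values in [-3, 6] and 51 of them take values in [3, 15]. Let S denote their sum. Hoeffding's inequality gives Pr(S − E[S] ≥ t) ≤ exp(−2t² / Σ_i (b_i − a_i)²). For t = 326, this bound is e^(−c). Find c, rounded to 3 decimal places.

Σ(b_i − a_i)² = 87·9² + 51·12² = 14391.
c = 2t² / 14391 = 2·326² / 14391 = 14.7698.

14.770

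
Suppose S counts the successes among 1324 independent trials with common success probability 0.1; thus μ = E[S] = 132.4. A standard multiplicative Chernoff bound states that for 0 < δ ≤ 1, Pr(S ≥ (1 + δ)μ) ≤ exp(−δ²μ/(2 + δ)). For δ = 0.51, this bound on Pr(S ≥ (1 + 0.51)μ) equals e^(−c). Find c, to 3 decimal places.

13.720

c = δ²μ/(2 + δ) = 0.51²·132.4/(2 + 0.51) = 13.7200.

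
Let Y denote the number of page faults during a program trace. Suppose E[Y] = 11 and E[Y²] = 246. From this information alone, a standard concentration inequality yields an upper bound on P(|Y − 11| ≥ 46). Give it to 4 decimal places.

0.0591

The first two moments determine the variance, so Chebyshev's inequality is the sharpest standard bound available.
Var(Y) = E[Y²] − (E[Y])² = 246 − 121 = 125.
Chebyshev's inequality: P(|Y − μ| ≥ t) ≤ Var(Y)/t² = 125/2116 = 0.0591.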